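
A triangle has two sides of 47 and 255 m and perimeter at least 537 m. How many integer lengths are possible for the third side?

Triangle inequality: 208 < x < 302. Perimeter ≥ 537 gives x ≥ 537 − 47 − 255 = 235.
So 235 ≤ x < 302; integers 235 through 301: 67 values.

67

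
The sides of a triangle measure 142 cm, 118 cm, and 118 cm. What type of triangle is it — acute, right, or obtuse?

acute

Compare the square of the longest side to the sum of squares of the other two: 118² + 118² = 27848 > 20164 = 142².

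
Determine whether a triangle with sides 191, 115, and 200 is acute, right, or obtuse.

acute

Compare the square of the longest side to the sum of squares of the other two: 115² + 191² = 49706 > 40000 = 200².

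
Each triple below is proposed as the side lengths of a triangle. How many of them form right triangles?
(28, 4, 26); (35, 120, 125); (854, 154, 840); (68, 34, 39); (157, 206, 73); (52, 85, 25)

(28,4,26): 4²+26² = 692 < 784 = 28² → obtuse
(35,120,125): 35²+120² = 15625 = 125² → right
(854,154,840): 154²+840² = 729316 = 854² → right
(68,34,39): 34²+39² = 2677 < 4624 = 68² → obtuse
(157,206,73): 73²+157² = 29978 < 42436 = 206² → obtuse
(52,85,25): 25+52 ≤ 85, not a triangle
2 of the 6 are right.

2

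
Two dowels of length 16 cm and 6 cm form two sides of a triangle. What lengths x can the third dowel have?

By the triangle inequality, x must be less than 16 + 6 = 22 and greater than |16 − 6| = 10.

10 < x < 22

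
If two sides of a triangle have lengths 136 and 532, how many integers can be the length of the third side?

271

The third side lies in the open interval (396, 668).
Integers from 397 to 667 inclusive: 667 − 397 + 1 = 271.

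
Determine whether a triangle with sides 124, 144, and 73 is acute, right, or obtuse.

obtuse

Compare the square of the longest side to the sum of squares of the other two: 73² + 124² = 20705 < 20736 = 144².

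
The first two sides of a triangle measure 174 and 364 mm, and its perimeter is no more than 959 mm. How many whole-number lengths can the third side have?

Triangle inequality: 190 < x < 538. Perimeter ≤ 959 gives x ≤ 959 − 174 − 364 = 421.
So 190 < x ≤ 421; integers 191 through 421: 231 values.

231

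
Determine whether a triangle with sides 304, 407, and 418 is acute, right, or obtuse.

acute

Compare the square of the longest side to the sum of squares of the other two: 304² + 407² = 258065 > 174724 = 418².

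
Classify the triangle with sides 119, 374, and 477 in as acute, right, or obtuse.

obtuse

Compare the square of the longest side to the sum of squares of the other two: 119² + 374² = 154037 < 227529 = 477².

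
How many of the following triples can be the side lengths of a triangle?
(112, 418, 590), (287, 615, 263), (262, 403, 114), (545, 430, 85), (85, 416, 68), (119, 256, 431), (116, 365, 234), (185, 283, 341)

(112,418,590): 112+418 ≤ 590 → not valid
(263,287,615): 263+287 ≤ 615 → not valid
(114,262,403): 114+262 ≤ 403 → not valid
(85,430,545): 85+430 ≤ 545 → not valid
(68,85,416): 68+85 ≤ 416 → not valid
(119,256,431): 119+256 ≤ 431 → not valid
(116,234,365): 116+234 ≤ 365 → not valid
(185,283,341): 185+283 > 341 → valid
1 of the 8 triples forms a triangle.

1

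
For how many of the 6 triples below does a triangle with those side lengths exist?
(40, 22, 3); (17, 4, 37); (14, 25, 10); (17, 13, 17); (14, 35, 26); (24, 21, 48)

2

(3,22,40): 3+22 ≤ 40 → not valid
(4,17,37): 4+17 ≤ 37 → not valid
(10,14,25): 10+14 ≤ 25 → not valid
(13,17,17): 13+17 > 17 → valid
(14,26,35): 14+26 > 35 → valid
(21,24,48): 21+24 ≤ 48 → not valid
2 of the 6 triples form a triangle.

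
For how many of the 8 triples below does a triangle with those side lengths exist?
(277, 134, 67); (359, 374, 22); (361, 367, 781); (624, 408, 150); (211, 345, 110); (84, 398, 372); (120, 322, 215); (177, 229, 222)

4

(67,134,277): 67+134 ≤ 277 → not valid
(22,359,374): 22+359 > 374 → valid
(361,367,781): 361+367 ≤ 781 → not valid
(150,408,624): 150+408 ≤ 624 → not valid
(110,211,345): 110+211 ≤ 345 → not valid
(84,372,398): 84+372 > 398 → valid
(120,215,322): 120+215 > 322 → valid
(177,222,229): 177+222 > 229 → valid
4 of the 8 triples form a triangle.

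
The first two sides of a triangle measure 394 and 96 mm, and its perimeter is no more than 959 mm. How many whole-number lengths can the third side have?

171

Triangle inequality: 298 < x < 490. Perimeter ≤ 959 gives x ≤ 959 − 394 − 96 = 469.
So 298 < x ≤ 469; integers 299 through 469: 171 values.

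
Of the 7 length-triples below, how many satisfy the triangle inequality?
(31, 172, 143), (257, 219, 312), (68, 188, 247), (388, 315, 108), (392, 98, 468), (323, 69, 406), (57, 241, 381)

(31,143,172): 31+143 > 172 → valid
(219,257,312): 219+257 > 312 → valid
(68,188,247): 68+188 > 247 → valid
(108,315,388): 108+315 > 388 → valid
(98,392,468): 98+392 > 468 → valid
(69,323,406): 69+323 ≤ 406 → not valid
(57,241,381): 57+241 ≤ 381 → not valid
5 of the 7 triples form a triangle.

5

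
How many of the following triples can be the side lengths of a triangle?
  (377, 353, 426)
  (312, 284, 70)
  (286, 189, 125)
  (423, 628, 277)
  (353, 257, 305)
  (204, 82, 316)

(353,377,426): 353+377 > 426 → valid
(70,284,312): 70+284 > 312 → valid
(125,189,286): 125+189 > 286 → valid
(277,423,628): 277+423 > 628 → valid
(257,305,353): 257+305 > 353 → valid
(82,204,316): 82+204 ≤ 316 → not valid
5 of the 6 triples form a triangle.

5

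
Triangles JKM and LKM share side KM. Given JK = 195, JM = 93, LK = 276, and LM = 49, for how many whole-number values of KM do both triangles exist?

From triangle JKM: 102 < KM < 288.
From triangle LKM: 227 < KM < 325.
Intersection: 227 < KM < 288, so integers 228 through 287: 60 values.

60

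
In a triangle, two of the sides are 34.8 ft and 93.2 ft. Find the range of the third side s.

58.4 < s < 128.0 (ft)

By the triangle inequality, s must be less than 34.8 + 93.2 = 128.0 and greater than |34.8 − 93.2| = 58.4.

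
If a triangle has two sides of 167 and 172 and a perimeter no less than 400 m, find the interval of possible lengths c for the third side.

61 ≤ c < 339 m

Triangle inequality alone gives 5 < c < 339.
The perimeter condition gives c ≥ 400 − 167 − 172 = 61.
Intersecting the two: 61 ≤ c < 339.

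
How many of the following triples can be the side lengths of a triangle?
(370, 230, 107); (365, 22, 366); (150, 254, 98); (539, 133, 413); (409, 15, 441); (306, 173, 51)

(107,230,370): 107+230 ≤ 370 → not valid
(22,365,366): 22+365 > 366 → valid
(98,150,254): 98+150 ≤ 254 → not valid
(133,413,539): 133+413 > 539 → valid
(15,409,441): 15+409 ≤ 441 → not valid
(51,173,306): 51+173 ≤ 306 → not valid
2 of the 6 triples form a triangle.

2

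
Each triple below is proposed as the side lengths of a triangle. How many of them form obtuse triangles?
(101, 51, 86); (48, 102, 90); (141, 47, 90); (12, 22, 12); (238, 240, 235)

2

(101,51,86): 51²+86² = 9997 < 10201 = 101² → obtuse
(48,102,90): 48²+90² = 10404 = 102² → right
(141,47,90): 47+90 ≤ 141, not a triangle
(12,22,12): 12²+12² = 288 < 484 = 22² → obtuse
(238,240,235): 235²+238² = 111869 > 57600 = 240² → acute
2 of the 5 are obtuse.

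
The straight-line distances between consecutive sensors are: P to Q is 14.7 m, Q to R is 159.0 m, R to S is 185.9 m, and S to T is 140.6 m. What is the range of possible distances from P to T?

0 ≤ PT ≤ 500.2 m

The maximum is all hops collinear in one direction: 14.7 + 159.0 + 185.9 + 140.6 = 500.2.
The longest hop is 185.9; the others sum to 314.3. Since 185.9 ≤ 314.3, the path can fold back on itself completely, so the minimum distance is 0.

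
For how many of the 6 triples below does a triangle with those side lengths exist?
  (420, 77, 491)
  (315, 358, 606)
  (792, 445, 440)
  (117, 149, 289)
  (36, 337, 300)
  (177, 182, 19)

4

(77,420,491): 77+420 > 491 → valid
(315,358,606): 315+358 > 606 → valid
(440,445,792): 440+445 > 792 → valid
(117,149,289): 117+149 ≤ 289 → not valid
(36,300,337): 36+300 ≤ 337 → not valid
(19,177,182): 19+177 > 182 → valid
4 of the 6 triples form a triangle.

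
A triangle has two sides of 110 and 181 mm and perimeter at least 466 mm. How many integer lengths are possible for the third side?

116

Triangle inequality: 71 < x < 291. Perimeter ≥ 466 gives x ≥ 466 − 110 − 181 = 175.
So 175 ≤ x < 291; integers 175 through 290: 116 values.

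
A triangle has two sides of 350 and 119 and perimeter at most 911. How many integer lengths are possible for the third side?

Triangle inequality: 231 < x < 469. Perimeter ≤ 911 gives x ≤ 911 − 350 − 119 = 442.
So 231 < x ≤ 442; integers 232 through 442: 211 values.

211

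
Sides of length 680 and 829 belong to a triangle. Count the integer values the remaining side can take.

The third side lies in the open interval (149, 1509).
Integers from 150 to 1508 inclusive: 1508 − 150 + 1 = 1359.

1359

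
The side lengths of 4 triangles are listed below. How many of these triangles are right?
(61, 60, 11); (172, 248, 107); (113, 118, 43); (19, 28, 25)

1

(61,60,11): 11²+60² = 3721 = 61² → right
(172,248,107): 107²+172² = 41033 < 61504 = 248² → obtuse
(113,118,43): 43²+113² = 14618 > 13924 = 118² → acute
(19,28,25): 19²+25² = 986 > 784 = 28² → acute
1 of the 4 is right.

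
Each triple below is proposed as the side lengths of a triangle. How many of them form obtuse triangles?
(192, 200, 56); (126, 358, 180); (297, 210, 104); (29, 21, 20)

1

(192,200,56): 56²+192² = 40000 = 200² → right
(126,358,180): 126+180 ≤ 358, not a triangle
(297,210,104): 104²+210² = 54916 < 88209 = 297² → obtuse
(29,21,20): 20²+21² = 841 = 29² → right
1 of the 4 is obtuse.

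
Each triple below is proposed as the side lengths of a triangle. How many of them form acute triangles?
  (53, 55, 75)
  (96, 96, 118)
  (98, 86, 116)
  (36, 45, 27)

(53,55,75): 53²+55² = 5834 > 5625 = 75² → acute
(96,96,118): 96²+96² = 18432 > 13924 = 118² → acute
(98,86,116): 86²+98² = 17000 > 13456 = 116² → acute
(36,45,27): 27²+36² = 2025 = 45² → right
3 of the 4 are acute.

3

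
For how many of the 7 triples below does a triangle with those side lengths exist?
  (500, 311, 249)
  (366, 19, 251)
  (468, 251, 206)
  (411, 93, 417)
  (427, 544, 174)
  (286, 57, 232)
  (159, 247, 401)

(249,311,500): 249+311 > 500 → valid
(19,251,366): 19+251 ≤ 366 → not valid
(206,251,468): 206+251 ≤ 468 → not valid
(93,411,417): 93+411 > 417 → valid
(174,427,544): 174+427 > 544 → valid
(57,232,286): 57+232 > 286 → valid
(159,247,401): 159+247 > 401 → valid
5 of the 7 triples form a triangle.

5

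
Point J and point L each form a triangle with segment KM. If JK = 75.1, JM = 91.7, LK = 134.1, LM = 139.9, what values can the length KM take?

16.6 < KM < 166.8

From triangle JKM: |75.1 − 91.7| < KM < 75.1 + 91.7, i.e. 16.6 < KM < 166.8.
From triangle LKM: 5.8 < KM < 274.0.
Both must hold, so KM lies in the intersection.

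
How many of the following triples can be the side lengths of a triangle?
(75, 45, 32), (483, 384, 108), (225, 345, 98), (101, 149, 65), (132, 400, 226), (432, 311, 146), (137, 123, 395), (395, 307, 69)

4

(32,45,75): 32+45 > 75 → valid
(108,384,483): 108+384 > 483 → valid
(98,225,345): 98+225 ≤ 345 → not valid
(65,101,149): 65+101 > 149 → valid
(132,226,400): 132+226 ≤ 400 → not valid
(146,311,432): 146+311 > 432 → valid
(123,137,395): 123+137 ≤ 395 → not valid
(69,307,395): 69+307 ≤ 395 → not valid
4 of the 8 triples form a triangle.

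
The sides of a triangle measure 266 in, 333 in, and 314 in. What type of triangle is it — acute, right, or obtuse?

Compare the square of the longest side to the sum of squares of the other two: 266² + 314² = 169352 > 110889 = 333².

acute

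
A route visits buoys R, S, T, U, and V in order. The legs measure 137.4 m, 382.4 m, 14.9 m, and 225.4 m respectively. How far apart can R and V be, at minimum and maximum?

The maximum is all hops collinear in one direction: 137.4 + 382.4 + 14.9 + 225.4 = 760.1.
The longest hop is 382.4; the others sum to 377.7. Folding the others back against it leaves at least 382.4 − 377.7 = 4.7.

4.7 ≤ RV ≤ 760.1 m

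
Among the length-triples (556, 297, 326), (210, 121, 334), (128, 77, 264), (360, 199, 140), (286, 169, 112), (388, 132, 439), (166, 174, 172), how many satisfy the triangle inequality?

(297,326,556): 297+326 > 556 → valid
(121,210,334): 121+210 ≤ 334 → not valid
(77,128,264): 77+128 ≤ 264 → not valid
(140,199,360): 140+199 ≤ 360 → not valid
(112,169,286): 112+169 ≤ 286 → not valid
(132,388,439): 132+388 > 439 → valid
(166,172,174): 166+172 > 174 → valid
3 of the 7 triples form a triangle.

3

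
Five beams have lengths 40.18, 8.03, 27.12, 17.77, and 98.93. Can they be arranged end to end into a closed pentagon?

No

For a pentagon, each side must be shorter than the sum of the others.
Here the longest side is 98.93, but the remaining 4 sides sum to only 93.10.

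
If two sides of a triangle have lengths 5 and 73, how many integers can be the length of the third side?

The third side lies in the open interval (68, 78).
Integers from 69 to 77 inclusive: 77 − 69 + 1 = 9.

9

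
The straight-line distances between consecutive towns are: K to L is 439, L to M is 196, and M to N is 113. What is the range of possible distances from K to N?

The maximum is all hops collinear in one direction: 439 + 196 + 113 = 748.
The longest hop is 439; the others sum to 309. Folding the others back against it leaves at least 439 − 309 = 130.

130 ≤ KN ≤ 748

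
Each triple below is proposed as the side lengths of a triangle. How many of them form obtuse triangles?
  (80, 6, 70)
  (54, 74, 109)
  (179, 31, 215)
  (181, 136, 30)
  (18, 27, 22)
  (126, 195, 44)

1

(80,6,70): 6+70 ≤ 80, not a triangle
(54,74,109): 54²+74² = 8392 < 11881 = 109² → obtuse
(179,31,215): 31+179 ≤ 215, not a triangle
(181,136,30): 30+136 ≤ 181, not a triangle
(18,27,22): 18²+22² = 808 > 729 = 27² → acute
(126,195,44): 44+126 ≤ 195, not a triangle
1 of the 6 is obtuse.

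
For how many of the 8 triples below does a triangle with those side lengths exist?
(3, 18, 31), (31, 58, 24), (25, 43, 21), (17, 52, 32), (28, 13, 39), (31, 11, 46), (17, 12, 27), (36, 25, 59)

4

(3,18,31): 3+18 ≤ 31 → not valid
(24,31,58): 24+31 ≤ 58 → not valid
(21,25,43): 21+25 > 43 → valid
(17,32,52): 17+32 ≤ 52 → not valid
(13,28,39): 13+28 > 39 → valid
(11,31,46): 11+31 ≤ 46 → not valid
(12,17,27): 12+17 > 27 → valid
(25,36,59): 25+36 > 59 → valid
4 of the 8 triples form a triangle.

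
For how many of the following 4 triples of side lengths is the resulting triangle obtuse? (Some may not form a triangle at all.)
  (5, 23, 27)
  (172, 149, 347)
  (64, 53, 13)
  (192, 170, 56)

3

(5,23,27): 5²+23² = 554 < 729 = 27² → obtuse
(172,149,347): 149+172 ≤ 347, not a triangle
(64,53,13): 13²+53² = 2978 < 4096 = 64² → obtuse
(192,170,56): 56²+170² = 32036 < 36864 = 192² → obtuse
3 of the 4 are obtuse.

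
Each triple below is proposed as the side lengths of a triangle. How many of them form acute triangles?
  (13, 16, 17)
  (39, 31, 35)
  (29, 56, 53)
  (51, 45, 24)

(13,16,17): 13²+16² = 425 > 289 = 17² → acute
(39,31,35): 31²+35² = 2186 > 1521 = 39² → acute
(29,56,53): 29²+53² = 3650 > 3136 = 56² → acute
(51,45,24): 24²+45² = 2601 = 51² → right
3 of the 4 are acute.

3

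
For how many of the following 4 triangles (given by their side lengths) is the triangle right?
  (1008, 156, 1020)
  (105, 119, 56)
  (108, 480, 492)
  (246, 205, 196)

3

(1008,156,1020): 156²+1008² = 1040400 = 1020² → right
(105,119,56): 56²+105² = 14161 = 119² → right
(108,480,492): 108²+480² = 242064 = 492² → right
(246,205,196): 196²+205² = 80441 > 60516 = 246² → acute
3 of the 4 are right.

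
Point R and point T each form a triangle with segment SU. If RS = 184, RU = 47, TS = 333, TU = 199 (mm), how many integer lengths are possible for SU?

93

From triangle RSU: 137 < SU < 231.
From triangle TSU: 134 < SU < 532.
Intersection: 137 < SU < 231, so integers 138 through 230: 93 values.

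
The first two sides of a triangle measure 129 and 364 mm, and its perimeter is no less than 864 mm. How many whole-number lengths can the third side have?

122

Triangle inequality: 235 < x < 493. Perimeter ≥ 864 gives x ≥ 864 − 129 − 364 = 371.
So 371 ≤ x < 493; integers 371 through 492: 122 values.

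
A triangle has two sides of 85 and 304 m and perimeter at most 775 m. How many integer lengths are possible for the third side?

Triangle inequality: 219 < x < 389. Perimeter ≤ 775 gives x ≤ 775 − 85 − 304 = 386.
So 219 < x ≤ 386; integers 220 through 386: 167 values.

167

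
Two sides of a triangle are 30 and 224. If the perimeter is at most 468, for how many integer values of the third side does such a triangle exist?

20

Triangle inequality: 194 < x < 254. Perimeter ≤ 468 gives x ≤ 468 − 30 − 224 = 214.
So 194 < x ≤ 214; integers 195 through 214: 20 values.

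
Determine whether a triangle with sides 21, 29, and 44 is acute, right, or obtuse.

obtuse

Compare the square of the longest side to the sum of squares of the other two: 21² + 29² = 1282 < 1936 = 44².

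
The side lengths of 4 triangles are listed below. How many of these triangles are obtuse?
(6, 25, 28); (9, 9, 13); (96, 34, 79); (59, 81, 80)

3

(6,25,28): 6²+25² = 661 < 784 = 28² → obtuse
(9,9,13): 9²+9² = 162 < 169 = 13² → obtuse
(96,34,79): 34²+79² = 7397 < 9216 = 96² → obtuse
(59,81,80): 59²+80² = 9881 > 6561 = 81² → acute
3 of the 4 are obtuse.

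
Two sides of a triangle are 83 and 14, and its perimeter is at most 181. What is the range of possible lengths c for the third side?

69 < c ≤ 84

Triangle inequality alone gives 69 < c < 97.
The perimeter condition gives c ≤ 181 − 83 − 14 = 84.
Intersecting the two: 69 < c ≤ 84.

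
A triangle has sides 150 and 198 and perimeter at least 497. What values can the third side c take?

Triangle inequality alone gives 48 < c < 348.
The perimeter condition gives c ≥ 497 − 150 − 198 = 149.
Intersecting the two: 149 ≤ c < 348.

149 ≤ c < 348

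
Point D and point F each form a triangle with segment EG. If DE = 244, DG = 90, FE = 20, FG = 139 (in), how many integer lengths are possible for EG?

4

From triangle DEG: 154 < EG < 334.
From triangle FEG: 119 < EG < 159.
Intersection: 154 < EG < 159, so integers 155 through 158: 4 values.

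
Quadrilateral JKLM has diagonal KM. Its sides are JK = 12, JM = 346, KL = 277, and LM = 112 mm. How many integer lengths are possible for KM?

23

From triangle JKM: 334 < KM < 358.
From triangle LKM: 165 < KM < 389.
Intersection: 334 < KM < 358, so integers 335 through 357: 23 values.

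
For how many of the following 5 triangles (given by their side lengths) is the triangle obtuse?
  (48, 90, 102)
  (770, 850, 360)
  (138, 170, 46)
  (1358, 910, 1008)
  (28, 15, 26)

1

(48,90,102): 48²+90² = 10404 = 102² → right
(770,850,360): 360²+770² = 722500 = 850² → right
(138,170,46): 46²+138² = 21160 < 28900 = 170² → obtuse
(1358,910,1008): 910²+1008² = 1844164 = 1358² → right
(28,15,26): 15²+26² = 901 > 784 = 28² → acute
1 of the 5 is obtuse.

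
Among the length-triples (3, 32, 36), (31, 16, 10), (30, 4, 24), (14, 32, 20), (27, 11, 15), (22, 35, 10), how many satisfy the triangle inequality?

1

(3,32,36): 3+32 ≤ 36 → not valid
(10,16,31): 10+16 ≤ 31 → not valid
(4,24,30): 4+24 ≤ 30 → not valid
(14,20,32): 14+20 > 32 → valid
(11,15,27): 11+15 ≤ 27 → not valid
(10,22,35): 10+22 ≤ 35 → not valid
1 of the 6 triples forms a triangle.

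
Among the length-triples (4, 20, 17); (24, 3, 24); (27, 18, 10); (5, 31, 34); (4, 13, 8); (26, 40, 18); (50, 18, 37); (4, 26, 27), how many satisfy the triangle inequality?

(4,17,20): 4+17 > 20 → valid
(3,24,24): 3+24 > 24 → valid
(10,18,27): 10+18 > 27 → valid
(5,31,34): 5+31 > 34 → valid
(4,8,13): 4+8 ≤ 13 → not valid
(18,26,40): 18+26 > 40 → valid
(18,37,50): 18+37 > 50 → valid
(4,26,27): 4+26 > 27 → valid
7 of the 8 triples form a triangle.

7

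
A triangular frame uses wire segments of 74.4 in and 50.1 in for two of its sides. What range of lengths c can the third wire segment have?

24.3 < c < 124.5

By the triangle inequality, c must be less than 74.4 + 50.1 = 124.5 and greater than |74.4 − 50.1| = 24.3.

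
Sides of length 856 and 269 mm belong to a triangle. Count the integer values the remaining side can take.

The third side lies in the open interval (587, 1125).
Integers from 588 to 1124 inclusive: 1124 − 588 + 1 = 537.

537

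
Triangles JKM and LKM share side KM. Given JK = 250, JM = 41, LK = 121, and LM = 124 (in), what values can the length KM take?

From triangle JKM: |250 − 41| < KM < 250 + 41, i.e. 209 < KM < 291.
From triangle LKM: 3 < KM < 245.
Both must hold, so KM lies in the intersection.

209 < KM < 245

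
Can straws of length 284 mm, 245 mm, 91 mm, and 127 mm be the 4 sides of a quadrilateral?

Yes

A quadrilateral exists iff every side is shorter than the sum of the others — equivalently, the longest side is less than the sum of the rest.
Longest side 284 < 463 (sum of the remaining 3), so yes.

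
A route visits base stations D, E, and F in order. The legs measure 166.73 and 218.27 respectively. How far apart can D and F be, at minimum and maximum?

51.54 ≤ DF ≤ 385.00

By the triangle inequality, |166.73 − 218.27| ≤ DF ≤ 166.73 + 218.27.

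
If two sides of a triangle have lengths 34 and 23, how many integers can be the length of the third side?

The third side lies in the open interval (11, 57).
Integers from 12 to 56 inclusive: 56 − 12 + 1 = 45.

45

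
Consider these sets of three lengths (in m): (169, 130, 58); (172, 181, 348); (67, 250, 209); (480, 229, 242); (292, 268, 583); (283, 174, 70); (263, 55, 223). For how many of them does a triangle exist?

4

(58,130,169): 58+130 > 169 → valid
(172,181,348): 172+181 > 348 → valid
(67,209,250): 67+209 > 250 → valid
(229,242,480): 229+242 ≤ 480 → not valid
(268,292,583): 268+292 ≤ 583 → not valid
(70,174,283): 70+174 ≤ 283 → not valid
(55,223,263): 55+223 > 263 → valid
4 of the 7 triples form a triangle.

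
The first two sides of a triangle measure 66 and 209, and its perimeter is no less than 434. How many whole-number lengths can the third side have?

116

Triangle inequality: 143 < x < 275. Perimeter ≥ 434 gives x ≥ 434 − 66 − 209 = 159.
So 159 ≤ x < 275; integers 159 through 274: 116 values.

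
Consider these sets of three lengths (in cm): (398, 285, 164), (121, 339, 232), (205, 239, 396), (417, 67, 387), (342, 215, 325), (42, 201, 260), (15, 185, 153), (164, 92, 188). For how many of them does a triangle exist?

6

(164,285,398): 164+285 > 398 → valid
(121,232,339): 121+232 > 339 → valid
(205,239,396): 205+239 > 396 → valid
(67,387,417): 67+387 > 417 → valid
(215,325,342): 215+325 > 342 → valid
(42,201,260): 42+201 ≤ 260 → not valid
(15,153,185): 15+153 ≤ 185 → not valid
(92,164,188): 92+164 > 188 → valid
6 of the 8 triples form a triangle.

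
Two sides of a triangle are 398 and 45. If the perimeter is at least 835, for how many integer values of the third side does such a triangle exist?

51

Triangle inequality: 353 < x < 443. Perimeter ≥ 835 gives x ≥ 835 − 398 − 45 = 392.
So 392 ≤ x < 443; integers 392 through 442: 51 values.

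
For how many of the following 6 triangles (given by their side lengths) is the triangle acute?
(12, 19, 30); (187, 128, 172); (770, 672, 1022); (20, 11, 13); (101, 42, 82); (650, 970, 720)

1

(12,19,30): 12²+19² = 505 < 900 = 30² → obtuse
(187,128,172): 128²+172² = 45968 > 34969 = 187² → acute
(770,672,1022): 672²+770² = 1044484 = 1022² → right
(20,11,13): 11²+13² = 290 < 400 = 20² → obtuse
(101,42,82): 42²+82² = 8488 < 10201 = 101² → obtuse
(650,970,720): 650²+720² = 940900 = 970² → right
1 of the 6 is acute.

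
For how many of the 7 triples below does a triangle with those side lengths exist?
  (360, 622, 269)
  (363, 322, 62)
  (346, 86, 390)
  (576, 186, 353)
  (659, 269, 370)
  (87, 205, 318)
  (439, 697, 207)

3

(269,360,622): 269+360 > 622 → valid
(62,322,363): 62+322 > 363 → valid
(86,346,390): 86+346 > 390 → valid
(186,353,576): 186+353 ≤ 576 → not valid
(269,370,659): 269+370 ≤ 659 → not valid
(87,205,318): 87+205 ≤ 318 → not valid
(207,439,697): 207+439 ≤ 697 → not valid
3 of the 7 triples form a triangle.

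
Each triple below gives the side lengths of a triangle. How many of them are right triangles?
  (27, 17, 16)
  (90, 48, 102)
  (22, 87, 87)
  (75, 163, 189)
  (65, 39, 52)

(27,17,16): 16²+17² = 545 < 729 = 27² → obtuse
(90,48,102): 48²+90² = 10404 = 102² → right
(22,87,87): 22²+87² = 8053 > 7569 = 87² → acute
(75,163,189): 75²+163² = 32194 < 35721 = 189² → obtuse
(65,39,52): 39²+52² = 4225 = 65² → right
2 of the 5 are right.

2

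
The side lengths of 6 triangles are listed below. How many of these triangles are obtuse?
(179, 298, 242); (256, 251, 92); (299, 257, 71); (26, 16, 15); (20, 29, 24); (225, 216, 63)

(179,298,242): 179²+242² = 90605 > 88804 = 298² → acute
(256,251,92): 92²+251² = 71465 > 65536 = 256² → acute
(299,257,71): 71²+257² = 71090 < 89401 = 299² → obtuse
(26,16,15): 15²+16² = 481 < 676 = 26² → obtuse
(20,29,24): 20²+24² = 976 > 841 = 29² → acute
(225,216,63): 63²+216² = 50625 = 225² → right
2 of the 6 are obtuse.

2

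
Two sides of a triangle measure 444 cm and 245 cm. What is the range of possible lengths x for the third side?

199 < x < 689

By the triangle inequality, x must be less than 444 + 245 = 689 and greater than |444 − 245| = 199.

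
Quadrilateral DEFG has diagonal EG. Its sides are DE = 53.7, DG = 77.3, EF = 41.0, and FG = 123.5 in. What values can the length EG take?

From triangle DEG: |53.7 − 77.3| < EG < 53.7 + 77.3, i.e. 23.6 < EG < 131.0.
From triangle FEG: 82.5 < EG < 164.5.
Both must hold, so EG lies in the intersection.

82.5 < EG < 131.0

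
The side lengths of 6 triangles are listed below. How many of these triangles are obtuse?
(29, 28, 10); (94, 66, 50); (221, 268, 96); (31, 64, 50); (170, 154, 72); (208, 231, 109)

3

(29,28,10): 10²+28² = 884 > 841 = 29² → acute
(94,66,50): 50²+66² = 6856 < 8836 = 94² → obtuse
(221,268,96): 96²+221² = 58057 < 71824 = 268² → obtuse
(31,64,50): 31²+50² = 3461 < 4096 = 64² → obtuse
(170,154,72): 72²+154² = 28900 = 170² → right
(208,231,109): 109²+208² = 55145 > 53361 = 231² → acute
3 of the 6 are obtuse.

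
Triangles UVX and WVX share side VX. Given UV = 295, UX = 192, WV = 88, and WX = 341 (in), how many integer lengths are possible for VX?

From triangle UVX: 103 < VX < 487.
From triangle WVX: 253 < VX < 429.
Intersection: 253 < VX < 429, so integers 254 through 428: 175 values.

175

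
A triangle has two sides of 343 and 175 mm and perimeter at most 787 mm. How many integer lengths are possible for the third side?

101

Triangle inequality: 168 < x < 518. Perimeter ≤ 787 gives x ≤ 787 − 343 − 175 = 269.
So 168 < x ≤ 269; integers 169 through 269: 101 values.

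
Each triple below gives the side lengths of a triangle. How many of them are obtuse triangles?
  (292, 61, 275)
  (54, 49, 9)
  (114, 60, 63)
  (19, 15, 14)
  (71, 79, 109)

(292,61,275): 61²+275² = 79346 < 85264 = 292² → obtuse
(54,49,9): 9²+49² = 2482 < 2916 = 54² → obtuse
(114,60,63): 60²+63² = 7569 < 12996 = 114² → obtuse
(19,15,14): 14²+15² = 421 > 361 = 19² → acute
(71,79,109): 71²+79² = 11282 < 11881 = 109² → obtuse
4 of the 5 are obtuse.

4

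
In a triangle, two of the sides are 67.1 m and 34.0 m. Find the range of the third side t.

By the triangle inequality, t must be less than 67.1 + 34.0 = 101.1 and greater than |67.1 − 34.0| = 33.1.

33.1 < t < 101.1 (m)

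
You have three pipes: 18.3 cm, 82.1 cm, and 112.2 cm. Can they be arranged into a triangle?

The longest side is 112.2, but the other two sum to only 100.4.
100.4 < 112.2, so the triangle inequality fails.

No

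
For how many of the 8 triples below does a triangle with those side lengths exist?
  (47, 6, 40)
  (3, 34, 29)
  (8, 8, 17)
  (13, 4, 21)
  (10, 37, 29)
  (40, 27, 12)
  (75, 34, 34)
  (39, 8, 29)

(6,40,47): 6+40 ≤ 47 → not valid
(3,29,34): 3+29 ≤ 34 → not valid
(8,8,17): 8+8 ≤ 17 → not valid
(4,13,21): 4+13 ≤ 21 → not valid
(10,29,37): 10+29 > 37 → valid
(12,27,40): 12+27 ≤ 40 → not valid
(34,34,75): 34+34 ≤ 75 → not valid
(8,29,39): 8+29 ≤ 39 → not valid
1 of the 8 triples forms a triangle.

1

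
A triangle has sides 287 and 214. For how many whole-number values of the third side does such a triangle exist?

427

The third side lies in the open interval (73, 501).
Integers from 74 to 500 inclusive: 500 − 74 + 1 = 427.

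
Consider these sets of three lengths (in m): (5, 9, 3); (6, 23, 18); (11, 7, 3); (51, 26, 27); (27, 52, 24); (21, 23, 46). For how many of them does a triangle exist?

(3,5,9): 3+5 ≤ 9 → not valid
(6,18,23): 6+18 > 23 → valid
(3,7,11): 3+7 ≤ 11 → not valid
(26,27,51): 26+27 > 51 → valid
(24,27,52): 24+27 ≤ 52 → not valid
(21,23,46): 21+23 ≤ 46 → not valid
2 of the 6 triples form a triangle.

2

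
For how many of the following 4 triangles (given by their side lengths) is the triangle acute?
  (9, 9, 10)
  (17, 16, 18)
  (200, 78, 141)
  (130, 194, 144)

(9,9,10): 9²+9² = 162 > 100 = 10² → acute
(17,16,18): 16²+17² = 545 > 324 = 18² → acute
(200,78,141): 78²+141² = 25965 < 40000 = 200² → obtuse
(130,194,144): 130²+144² = 37636 = 194² → right
2 of the 4 are acute.

2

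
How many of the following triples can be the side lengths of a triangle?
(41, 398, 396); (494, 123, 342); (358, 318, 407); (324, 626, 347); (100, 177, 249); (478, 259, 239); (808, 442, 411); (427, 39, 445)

(41,396,398): 41+396 > 398 → valid
(123,342,494): 123+342 ≤ 494 → not valid
(318,358,407): 318+358 > 407 → valid
(324,347,626): 324+347 > 626 → valid
(100,177,249): 100+177 > 249 → valid
(239,259,478): 239+259 > 478 → valid
(411,442,808): 411+442 > 808 → valid
(39,427,445): 39+427 > 445 → valid
7 of the 8 triples form a triangle.

7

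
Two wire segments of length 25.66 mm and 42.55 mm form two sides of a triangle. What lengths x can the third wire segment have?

16.89 < x < 68.21 (mm)

By the triangle inequality, x must be less than 25.66 + 42.55 = 68.21 and greater than |25.66 − 42.55| = 16.89.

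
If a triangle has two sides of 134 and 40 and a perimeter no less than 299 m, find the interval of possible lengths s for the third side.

125 ≤ s < 174 m

Triangle inequality alone gives 94 < s < 174.
The perimeter condition gives s ≥ 299 − 134 − 40 = 125.
Intersecting the two: 125 ≤ s < 174.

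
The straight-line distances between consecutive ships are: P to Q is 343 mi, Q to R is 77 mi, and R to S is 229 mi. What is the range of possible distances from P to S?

37 ≤ PS ≤ 649 mi

The maximum is all hops collinear in one direction: 343 + 77 + 229 = 649.
The longest hop is 343; the others sum to 306. Folding the others back against it leaves at least 343 − 306 = 37.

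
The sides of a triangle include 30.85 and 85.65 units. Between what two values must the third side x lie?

54.80 < x < 116.50

By the triangle inequality, x must be less than 30.85 + 85.65 = 116.50 and greater than |30.85 − 85.65| = 54.80.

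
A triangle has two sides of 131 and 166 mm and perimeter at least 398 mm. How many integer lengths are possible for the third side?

196

Triangle inequality: 35 < x < 297. Perimeter ≥ 398 gives x ≥ 398 − 131 − 166 = 101.
So 101 ≤ x < 297; integers 101 through 296: 196 values.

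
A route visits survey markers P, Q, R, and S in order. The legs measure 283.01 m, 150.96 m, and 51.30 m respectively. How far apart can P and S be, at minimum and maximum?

The maximum is all hops collinear in one direction: 283.01 + 150.96 + 51.30 = 485.27.
The longest hop is 283.01; the others sum to 202.26. Folding the others back against it leaves at least 283.01 − 202.26 = 80.75.

80.75 ≤ PS ≤ 485.27 m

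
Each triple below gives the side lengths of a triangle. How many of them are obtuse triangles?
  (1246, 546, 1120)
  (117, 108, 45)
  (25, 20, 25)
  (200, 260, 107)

1

(1246,546,1120): 546²+1120² = 1552516 = 1246² → right
(117,108,45): 45²+108² = 13689 = 117² → right
(25,20,25): 20²+25² = 1025 > 625 = 25² → acute
(200,260,107): 107²+200² = 51449 < 67600 = 260² → obtuse
1 of the 4 is obtuse.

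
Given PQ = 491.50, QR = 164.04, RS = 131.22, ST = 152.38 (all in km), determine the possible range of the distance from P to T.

The maximum is all hops collinear in one direction: 491.50 + 164.04 + 131.22 + 152.38 = 939.14.
The longest hop is 491.50; the others sum to 447.64. Folding the others back against it leaves at least 491.50 − 447.64 = 43.86.

43.86 ≤ PT ≤ 939.14 km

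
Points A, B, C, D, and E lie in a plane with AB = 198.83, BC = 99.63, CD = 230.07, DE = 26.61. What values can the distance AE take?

0 ≤ AE ≤ 555.14

The maximum is all hops collinear in one direction: 198.83 + 99.63 + 230.07 + 26.61 = 555.14.
The longest hop is 230.07; the others sum to 325.07. Since 230.07 ≤ 325.07, the path can fold back on itself completely, so the minimum distance is 0.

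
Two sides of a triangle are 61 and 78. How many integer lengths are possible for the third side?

The third side lies in the open interval (17, 139).
Integers from 18 to 138 inclusive: 138 − 18 + 1 = 121.

121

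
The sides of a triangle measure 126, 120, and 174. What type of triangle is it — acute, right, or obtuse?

right

Compare the square of the longest side to the sum of squares of the other two: 120² + 126² = 30276 = 174².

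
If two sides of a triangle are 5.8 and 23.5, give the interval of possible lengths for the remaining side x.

By the triangle inequality, x must be less than 5.8 + 23.5 = 29.3 and greater than |5.8 − 23.5| = 17.7.

17.7 < x < 29.3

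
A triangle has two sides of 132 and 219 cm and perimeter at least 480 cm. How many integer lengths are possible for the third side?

222

Triangle inequality: 87 < x < 351. Perimeter ≥ 480 gives x ≥ 480 − 132 − 219 = 129.
So 129 ≤ x < 351; integers 129 through 350: 222 values.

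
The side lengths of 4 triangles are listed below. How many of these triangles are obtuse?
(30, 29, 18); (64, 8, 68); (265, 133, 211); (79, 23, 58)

3

(30,29,18): 18²+29² = 1165 > 900 = 30² → acute
(64,8,68): 8²+64² = 4160 < 4624 = 68² → obtuse
(265,133,211): 133²+211² = 62210 < 70225 = 265² → obtuse
(79,23,58): 23²+58² = 3893 < 6241 = 79² → obtuse
3 of the 4 are obtuse.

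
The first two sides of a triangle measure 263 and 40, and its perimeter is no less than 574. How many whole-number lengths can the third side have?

Triangle inequality: 223 < x < 303. Perimeter ≥ 574 gives x ≥ 574 − 263 − 40 = 271.
So 271 ≤ x < 303; integers 271 through 302: 32 values.

32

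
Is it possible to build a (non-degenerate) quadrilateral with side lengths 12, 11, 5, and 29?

For a quadrilateral, each side must be shorter than the sum of the others.
Here the longest side is 29, but the remaining 3 sides sum to only 28.

No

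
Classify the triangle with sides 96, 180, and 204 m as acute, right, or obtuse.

right

Compare the square of the longest side to the sum of squares of the other two: 96² + 180² = 41616 = 204².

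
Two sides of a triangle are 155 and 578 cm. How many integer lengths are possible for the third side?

The third side lies in the open interval (423, 733).
Integers from 424 to 732 inclusive: 732 − 424 + 1 = 309.

309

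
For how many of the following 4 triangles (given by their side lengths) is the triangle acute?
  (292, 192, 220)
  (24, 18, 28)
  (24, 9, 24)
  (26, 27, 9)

(292,192,220): 192²+220² = 85264 = 292² → right
(24,18,28): 18²+24² = 900 > 784 = 28² → acute
(24,9,24): 9²+24² = 657 > 576 = 24² → acute
(26,27,9): 9²+26² = 757 > 729 = 27² → acute
3 of the 4 are acute.

3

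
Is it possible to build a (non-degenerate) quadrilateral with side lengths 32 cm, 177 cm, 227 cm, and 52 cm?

A quadrilateral exists iff every side is shorter than the sum of the others — equivalently, the longest side is less than the sum of the rest.
Longest side 227 < 261 (sum of the remaining 3), so yes.

Yes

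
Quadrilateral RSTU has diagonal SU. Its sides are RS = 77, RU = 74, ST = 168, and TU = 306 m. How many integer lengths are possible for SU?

12

From triangle RSU: 3 < SU < 151.
From triangle TSU: 138 < SU < 474.
Intersection: 138 < SU < 151, so integers 139 through 150: 12 values.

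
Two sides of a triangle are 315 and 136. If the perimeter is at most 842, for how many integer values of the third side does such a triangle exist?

212

Triangle inequality: 179 < x < 451. Perimeter ≤ 842 gives x ≤ 842 − 315 − 136 = 391.
So 179 < x ≤ 391; integers 180 through 391: 212 values.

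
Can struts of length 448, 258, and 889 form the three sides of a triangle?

The longest side is 889, but the other two sum to only 706.
706 < 889, so the triangle inequality fails.

No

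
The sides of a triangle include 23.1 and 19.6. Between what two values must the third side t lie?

By the triangle inequality, t must be less than 23.1 + 19.6 = 42.7 and greater than |23.1 − 19.6| = 3.5.

3.5 < t < 42.7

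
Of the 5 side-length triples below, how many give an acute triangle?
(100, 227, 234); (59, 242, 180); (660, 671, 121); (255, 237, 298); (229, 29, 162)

2

(100,227,234): 100²+227² = 61529 > 54756 = 234² → acute
(59,242,180): 59+180 ≤ 242, not a triangle
(660,671,121): 121²+660² = 450241 = 671² → right
(255,237,298): 237²+255² = 121194 > 88804 = 298² → acute
(229,29,162): 29+162 ≤ 229, not a triangle
2 of the 5 are acute.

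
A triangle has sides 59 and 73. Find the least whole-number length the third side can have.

The third side must be strictly greater than |59 − 73| = 14.
The smallest integer above 14 is 15.

15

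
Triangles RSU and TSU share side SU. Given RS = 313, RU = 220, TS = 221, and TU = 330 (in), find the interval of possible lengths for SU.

109 < SU < 533

From triangle RSU: |313 − 220| < SU < 313 + 220, i.e. 93 < SU < 533.
From triangle TSU: 109 < SU < 551.
Both must hold, so SU lies in the intersection.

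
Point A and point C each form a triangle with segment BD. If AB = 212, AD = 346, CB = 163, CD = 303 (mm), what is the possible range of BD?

From triangle ABD: |212 − 346| < BD < 212 + 346, i.e. 134 < BD < 558.
From triangle CBD: 140 < BD < 466.
Both must hold, so BD lies in the intersection.

140 < BD < 466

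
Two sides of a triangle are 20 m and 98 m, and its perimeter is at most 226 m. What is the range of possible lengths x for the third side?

78 < x ≤ 108

Triangle inequality alone gives 78 < x < 118.
The perimeter condition gives x ≤ 226 − 20 − 98 = 108.
Intersecting the two: 78 < x ≤ 108.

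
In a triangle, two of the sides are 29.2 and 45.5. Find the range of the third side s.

By the triangle inequality, s must be less than 29.2 + 45.5 = 74.7 and greater than |29.2 − 45.5| = 16.3.

16.3 < s < 74.7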